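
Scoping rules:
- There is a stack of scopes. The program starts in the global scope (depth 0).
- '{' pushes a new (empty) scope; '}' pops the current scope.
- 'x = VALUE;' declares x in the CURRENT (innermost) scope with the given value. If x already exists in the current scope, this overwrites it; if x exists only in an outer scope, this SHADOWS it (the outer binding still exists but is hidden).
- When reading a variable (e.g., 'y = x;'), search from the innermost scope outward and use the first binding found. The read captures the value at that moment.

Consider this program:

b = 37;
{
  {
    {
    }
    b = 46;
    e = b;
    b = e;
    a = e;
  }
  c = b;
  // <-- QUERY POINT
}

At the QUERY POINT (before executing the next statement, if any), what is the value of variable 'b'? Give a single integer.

Step 1: declare b=37 at depth 0
Step 2: enter scope (depth=1)
Step 3: enter scope (depth=2)
Step 4: enter scope (depth=3)
Step 5: exit scope (depth=2)
Step 6: declare b=46 at depth 2
Step 7: declare e=(read b)=46 at depth 2
Step 8: declare b=(read e)=46 at depth 2
Step 9: declare a=(read e)=46 at depth 2
Step 10: exit scope (depth=1)
Step 11: declare c=(read b)=37 at depth 1
Visible at query point: b=37 c=37

Answer: 37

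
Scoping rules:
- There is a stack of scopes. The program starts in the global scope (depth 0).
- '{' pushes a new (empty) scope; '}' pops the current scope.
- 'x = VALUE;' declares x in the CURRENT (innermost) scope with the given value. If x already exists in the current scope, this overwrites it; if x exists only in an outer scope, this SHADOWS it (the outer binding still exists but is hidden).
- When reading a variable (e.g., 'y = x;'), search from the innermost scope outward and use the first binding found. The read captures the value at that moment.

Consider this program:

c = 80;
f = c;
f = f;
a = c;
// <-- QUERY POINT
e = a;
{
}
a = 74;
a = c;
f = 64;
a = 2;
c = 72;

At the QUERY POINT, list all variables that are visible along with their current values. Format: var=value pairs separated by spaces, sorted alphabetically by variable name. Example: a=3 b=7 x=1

Step 1: declare c=80 at depth 0
Step 2: declare f=(read c)=80 at depth 0
Step 3: declare f=(read f)=80 at depth 0
Step 4: declare a=(read c)=80 at depth 0
Visible at query point: a=80 c=80 f=80

Answer: a=80 c=80 f=80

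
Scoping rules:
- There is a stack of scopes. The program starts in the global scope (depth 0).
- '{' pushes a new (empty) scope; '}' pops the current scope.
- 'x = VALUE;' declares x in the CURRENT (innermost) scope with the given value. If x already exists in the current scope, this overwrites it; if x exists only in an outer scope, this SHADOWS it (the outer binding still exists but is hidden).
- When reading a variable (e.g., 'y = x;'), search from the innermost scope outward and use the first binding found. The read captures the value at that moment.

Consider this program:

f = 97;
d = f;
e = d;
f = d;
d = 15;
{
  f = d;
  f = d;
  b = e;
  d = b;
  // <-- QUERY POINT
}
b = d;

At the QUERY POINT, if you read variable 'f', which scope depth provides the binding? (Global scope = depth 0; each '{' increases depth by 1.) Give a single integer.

Step 1: declare f=97 at depth 0
Step 2: declare d=(read f)=97 at depth 0
Step 3: declare e=(read d)=97 at depth 0
Step 4: declare f=(read d)=97 at depth 0
Step 5: declare d=15 at depth 0
Step 6: enter scope (depth=1)
Step 7: declare f=(read d)=15 at depth 1
Step 8: declare f=(read d)=15 at depth 1
Step 9: declare b=(read e)=97 at depth 1
Step 10: declare d=(read b)=97 at depth 1
Visible at query point: b=97 d=97 e=97 f=15

Answer: 1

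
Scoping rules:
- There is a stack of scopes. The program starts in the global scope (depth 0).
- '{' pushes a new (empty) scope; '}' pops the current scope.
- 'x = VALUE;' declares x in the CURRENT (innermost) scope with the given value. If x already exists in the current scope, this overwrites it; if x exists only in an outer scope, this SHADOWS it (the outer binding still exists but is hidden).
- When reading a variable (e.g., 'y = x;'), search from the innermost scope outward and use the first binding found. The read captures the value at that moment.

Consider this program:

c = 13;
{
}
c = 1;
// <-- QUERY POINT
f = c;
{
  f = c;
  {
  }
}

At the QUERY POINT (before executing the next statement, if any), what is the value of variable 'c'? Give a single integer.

Answer: 1

Derivation:
Step 1: declare c=13 at depth 0
Step 2: enter scope (depth=1)
Step 3: exit scope (depth=0)
Step 4: declare c=1 at depth 0
Visible at query point: c=1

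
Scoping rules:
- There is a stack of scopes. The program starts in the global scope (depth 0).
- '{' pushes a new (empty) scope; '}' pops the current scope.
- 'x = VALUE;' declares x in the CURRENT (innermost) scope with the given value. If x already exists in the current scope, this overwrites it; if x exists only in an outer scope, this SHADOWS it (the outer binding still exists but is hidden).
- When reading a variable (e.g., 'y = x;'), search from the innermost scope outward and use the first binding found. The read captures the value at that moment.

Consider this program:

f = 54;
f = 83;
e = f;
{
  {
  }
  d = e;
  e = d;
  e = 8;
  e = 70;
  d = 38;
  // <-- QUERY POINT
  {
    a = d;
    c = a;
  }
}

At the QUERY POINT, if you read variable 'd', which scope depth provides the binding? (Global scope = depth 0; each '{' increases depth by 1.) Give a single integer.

Answer: 1

Derivation:
Step 1: declare f=54 at depth 0
Step 2: declare f=83 at depth 0
Step 3: declare e=(read f)=83 at depth 0
Step 4: enter scope (depth=1)
Step 5: enter scope (depth=2)
Step 6: exit scope (depth=1)
Step 7: declare d=(read e)=83 at depth 1
Step 8: declare e=(read d)=83 at depth 1
Step 9: declare e=8 at depth 1
Step 10: declare e=70 at depth 1
Step 11: declare d=38 at depth 1
Visible at query point: d=38 e=70 f=83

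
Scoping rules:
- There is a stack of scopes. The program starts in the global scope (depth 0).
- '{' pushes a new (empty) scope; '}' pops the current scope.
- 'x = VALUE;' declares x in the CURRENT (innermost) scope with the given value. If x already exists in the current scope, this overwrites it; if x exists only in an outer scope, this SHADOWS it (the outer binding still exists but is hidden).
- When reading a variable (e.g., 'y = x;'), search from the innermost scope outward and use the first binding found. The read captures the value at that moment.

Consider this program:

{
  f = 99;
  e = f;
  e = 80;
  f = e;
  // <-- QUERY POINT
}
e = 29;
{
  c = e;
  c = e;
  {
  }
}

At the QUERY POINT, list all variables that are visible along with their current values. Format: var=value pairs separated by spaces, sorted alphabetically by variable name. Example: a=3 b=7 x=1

Step 1: enter scope (depth=1)
Step 2: declare f=99 at depth 1
Step 3: declare e=(read f)=99 at depth 1
Step 4: declare e=80 at depth 1
Step 5: declare f=(read e)=80 at depth 1
Visible at query point: e=80 f=80

Answer: e=80 f=80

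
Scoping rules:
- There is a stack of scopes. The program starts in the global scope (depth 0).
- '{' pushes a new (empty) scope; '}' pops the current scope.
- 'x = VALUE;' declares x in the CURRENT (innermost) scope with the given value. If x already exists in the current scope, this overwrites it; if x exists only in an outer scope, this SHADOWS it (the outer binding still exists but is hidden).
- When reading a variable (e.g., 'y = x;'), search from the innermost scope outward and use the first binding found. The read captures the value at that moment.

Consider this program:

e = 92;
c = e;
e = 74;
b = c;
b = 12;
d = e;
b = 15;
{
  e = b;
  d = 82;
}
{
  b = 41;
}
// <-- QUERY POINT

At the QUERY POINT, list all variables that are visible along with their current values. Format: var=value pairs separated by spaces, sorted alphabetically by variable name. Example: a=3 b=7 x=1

Answer: b=15 c=92 d=74 e=74

Derivation:
Step 1: declare e=92 at depth 0
Step 2: declare c=(read e)=92 at depth 0
Step 3: declare e=74 at depth 0
Step 4: declare b=(read c)=92 at depth 0
Step 5: declare b=12 at depth 0
Step 6: declare d=(read e)=74 at depth 0
Step 7: declare b=15 at depth 0
Step 8: enter scope (depth=1)
Step 9: declare e=(read b)=15 at depth 1
Step 10: declare d=82 at depth 1
Step 11: exit scope (depth=0)
Step 12: enter scope (depth=1)
Step 13: declare b=41 at depth 1
Step 14: exit scope (depth=0)
Visible at query point: b=15 c=92 d=74 e=74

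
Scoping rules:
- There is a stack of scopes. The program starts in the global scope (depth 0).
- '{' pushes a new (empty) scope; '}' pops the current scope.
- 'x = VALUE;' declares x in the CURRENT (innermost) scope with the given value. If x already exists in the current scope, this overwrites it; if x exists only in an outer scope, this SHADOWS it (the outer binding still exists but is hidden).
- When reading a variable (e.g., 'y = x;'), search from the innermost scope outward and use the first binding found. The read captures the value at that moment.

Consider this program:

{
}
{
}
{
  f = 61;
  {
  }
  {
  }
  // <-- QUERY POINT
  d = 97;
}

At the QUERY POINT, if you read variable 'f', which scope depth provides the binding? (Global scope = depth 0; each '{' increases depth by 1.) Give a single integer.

Answer: 1

Derivation:
Step 1: enter scope (depth=1)
Step 2: exit scope (depth=0)
Step 3: enter scope (depth=1)
Step 4: exit scope (depth=0)
Step 5: enter scope (depth=1)
Step 6: declare f=61 at depth 1
Step 7: enter scope (depth=2)
Step 8: exit scope (depth=1)
Step 9: enter scope (depth=2)
Step 10: exit scope (depth=1)
Visible at query point: f=61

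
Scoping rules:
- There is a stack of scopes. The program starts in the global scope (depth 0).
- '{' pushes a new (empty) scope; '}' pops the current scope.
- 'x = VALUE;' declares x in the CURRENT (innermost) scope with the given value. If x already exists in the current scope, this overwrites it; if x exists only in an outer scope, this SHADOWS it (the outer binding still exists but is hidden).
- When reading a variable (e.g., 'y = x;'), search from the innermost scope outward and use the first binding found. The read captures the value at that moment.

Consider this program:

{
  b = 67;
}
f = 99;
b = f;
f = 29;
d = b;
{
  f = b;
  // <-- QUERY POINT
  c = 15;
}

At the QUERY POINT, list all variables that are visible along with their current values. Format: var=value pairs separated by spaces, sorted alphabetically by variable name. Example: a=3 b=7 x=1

Step 1: enter scope (depth=1)
Step 2: declare b=67 at depth 1
Step 3: exit scope (depth=0)
Step 4: declare f=99 at depth 0
Step 5: declare b=(read f)=99 at depth 0
Step 6: declare f=29 at depth 0
Step 7: declare d=(read b)=99 at depth 0
Step 8: enter scope (depth=1)
Step 9: declare f=(read b)=99 at depth 1
Visible at query point: b=99 d=99 f=99

Answer: b=99 d=99 f=99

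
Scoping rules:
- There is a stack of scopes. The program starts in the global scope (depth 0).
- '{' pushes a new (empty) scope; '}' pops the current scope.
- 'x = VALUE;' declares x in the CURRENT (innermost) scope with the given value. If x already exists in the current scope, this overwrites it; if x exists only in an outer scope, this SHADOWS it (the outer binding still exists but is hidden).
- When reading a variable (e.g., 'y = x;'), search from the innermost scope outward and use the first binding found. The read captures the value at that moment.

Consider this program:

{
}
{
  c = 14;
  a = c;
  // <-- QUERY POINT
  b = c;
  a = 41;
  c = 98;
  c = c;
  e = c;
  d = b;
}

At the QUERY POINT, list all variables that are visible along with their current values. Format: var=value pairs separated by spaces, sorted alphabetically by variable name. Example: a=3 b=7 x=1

Step 1: enter scope (depth=1)
Step 2: exit scope (depth=0)
Step 3: enter scope (depth=1)
Step 4: declare c=14 at depth 1
Step 5: declare a=(read c)=14 at depth 1
Visible at query point: a=14 c=14

Answer: a=14 c=14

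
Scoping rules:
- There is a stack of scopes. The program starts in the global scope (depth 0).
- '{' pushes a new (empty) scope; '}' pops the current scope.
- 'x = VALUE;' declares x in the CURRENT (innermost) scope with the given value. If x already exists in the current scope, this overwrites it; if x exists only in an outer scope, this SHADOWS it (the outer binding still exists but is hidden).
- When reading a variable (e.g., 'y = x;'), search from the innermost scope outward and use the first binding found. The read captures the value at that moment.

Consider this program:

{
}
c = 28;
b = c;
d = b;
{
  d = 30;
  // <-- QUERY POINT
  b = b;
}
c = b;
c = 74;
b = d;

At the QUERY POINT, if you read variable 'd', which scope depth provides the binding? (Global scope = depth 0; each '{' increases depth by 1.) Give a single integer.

Step 1: enter scope (depth=1)
Step 2: exit scope (depth=0)
Step 3: declare c=28 at depth 0
Step 4: declare b=(read c)=28 at depth 0
Step 5: declare d=(read b)=28 at depth 0
Step 6: enter scope (depth=1)
Step 7: declare d=30 at depth 1
Visible at query point: b=28 c=28 d=30

Answer: 1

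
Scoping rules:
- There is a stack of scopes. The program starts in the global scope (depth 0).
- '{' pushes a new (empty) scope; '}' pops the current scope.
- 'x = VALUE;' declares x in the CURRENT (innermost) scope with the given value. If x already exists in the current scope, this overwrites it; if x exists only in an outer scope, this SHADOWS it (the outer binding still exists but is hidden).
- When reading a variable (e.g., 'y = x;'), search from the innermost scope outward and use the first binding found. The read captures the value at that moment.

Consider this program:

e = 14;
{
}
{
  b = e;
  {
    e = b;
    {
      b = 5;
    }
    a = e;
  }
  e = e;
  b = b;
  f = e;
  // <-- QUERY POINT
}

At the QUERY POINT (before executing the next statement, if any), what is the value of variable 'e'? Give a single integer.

Step 1: declare e=14 at depth 0
Step 2: enter scope (depth=1)
Step 3: exit scope (depth=0)
Step 4: enter scope (depth=1)
Step 5: declare b=(read e)=14 at depth 1
Step 6: enter scope (depth=2)
Step 7: declare e=(read b)=14 at depth 2
Step 8: enter scope (depth=3)
Step 9: declare b=5 at depth 3
Step 10: exit scope (depth=2)
Step 11: declare a=(read e)=14 at depth 2
Step 12: exit scope (depth=1)
Step 13: declare e=(read e)=14 at depth 1
Step 14: declare b=(read b)=14 at depth 1
Step 15: declare f=(read e)=14 at depth 1
Visible at query point: b=14 e=14 f=14

Answer: 14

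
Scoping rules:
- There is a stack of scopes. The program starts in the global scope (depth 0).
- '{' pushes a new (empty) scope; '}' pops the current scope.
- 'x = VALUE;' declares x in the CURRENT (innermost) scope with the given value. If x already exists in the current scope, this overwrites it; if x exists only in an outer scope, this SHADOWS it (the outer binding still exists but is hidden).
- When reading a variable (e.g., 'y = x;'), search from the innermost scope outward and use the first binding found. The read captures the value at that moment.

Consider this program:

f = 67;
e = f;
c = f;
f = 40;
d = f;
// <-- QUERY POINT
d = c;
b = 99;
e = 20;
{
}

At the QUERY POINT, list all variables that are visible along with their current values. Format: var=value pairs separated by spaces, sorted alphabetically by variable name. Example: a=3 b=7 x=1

Answer: c=67 d=40 e=67 f=40

Derivation:
Step 1: declare f=67 at depth 0
Step 2: declare e=(read f)=67 at depth 0
Step 3: declare c=(read f)=67 at depth 0
Step 4: declare f=40 at depth 0
Step 5: declare d=(read f)=40 at depth 0
Visible at query point: c=67 d=40 e=67 f=40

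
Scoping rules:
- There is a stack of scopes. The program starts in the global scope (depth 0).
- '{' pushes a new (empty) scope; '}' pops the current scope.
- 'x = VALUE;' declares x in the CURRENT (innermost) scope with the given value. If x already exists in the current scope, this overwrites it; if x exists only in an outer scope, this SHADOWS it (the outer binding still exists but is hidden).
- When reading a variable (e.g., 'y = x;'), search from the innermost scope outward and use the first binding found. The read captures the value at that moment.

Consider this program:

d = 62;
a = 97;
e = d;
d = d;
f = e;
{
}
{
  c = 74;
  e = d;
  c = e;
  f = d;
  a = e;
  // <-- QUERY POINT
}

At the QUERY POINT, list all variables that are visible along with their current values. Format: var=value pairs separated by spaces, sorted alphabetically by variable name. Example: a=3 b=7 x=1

Answer: a=62 c=62 d=62 e=62 f=62

Derivation:
Step 1: declare d=62 at depth 0
Step 2: declare a=97 at depth 0
Step 3: declare e=(read d)=62 at depth 0
Step 4: declare d=(read d)=62 at depth 0
Step 5: declare f=(read e)=62 at depth 0
Step 6: enter scope (depth=1)
Step 7: exit scope (depth=0)
Step 8: enter scope (depth=1)
Step 9: declare c=74 at depth 1
Step 10: declare e=(read d)=62 at depth 1
Step 11: declare c=(read e)=62 at depth 1
Step 12: declare f=(read d)=62 at depth 1
Step 13: declare a=(read e)=62 at depth 1
Visible at query point: a=62 c=62 d=62 e=62 f=62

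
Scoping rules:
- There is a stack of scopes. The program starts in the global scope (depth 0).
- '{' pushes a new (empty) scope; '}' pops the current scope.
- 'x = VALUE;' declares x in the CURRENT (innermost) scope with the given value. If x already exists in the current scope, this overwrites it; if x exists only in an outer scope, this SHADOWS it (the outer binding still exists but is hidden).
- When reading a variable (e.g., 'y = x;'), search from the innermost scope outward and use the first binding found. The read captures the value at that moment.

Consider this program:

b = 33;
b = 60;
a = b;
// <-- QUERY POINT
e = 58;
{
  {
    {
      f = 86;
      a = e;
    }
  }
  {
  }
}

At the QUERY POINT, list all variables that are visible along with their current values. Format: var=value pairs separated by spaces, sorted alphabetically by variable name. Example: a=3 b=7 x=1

Answer: a=60 b=60

Derivation:
Step 1: declare b=33 at depth 0
Step 2: declare b=60 at depth 0
Step 3: declare a=(read b)=60 at depth 0
Visible at query point: a=60 b=60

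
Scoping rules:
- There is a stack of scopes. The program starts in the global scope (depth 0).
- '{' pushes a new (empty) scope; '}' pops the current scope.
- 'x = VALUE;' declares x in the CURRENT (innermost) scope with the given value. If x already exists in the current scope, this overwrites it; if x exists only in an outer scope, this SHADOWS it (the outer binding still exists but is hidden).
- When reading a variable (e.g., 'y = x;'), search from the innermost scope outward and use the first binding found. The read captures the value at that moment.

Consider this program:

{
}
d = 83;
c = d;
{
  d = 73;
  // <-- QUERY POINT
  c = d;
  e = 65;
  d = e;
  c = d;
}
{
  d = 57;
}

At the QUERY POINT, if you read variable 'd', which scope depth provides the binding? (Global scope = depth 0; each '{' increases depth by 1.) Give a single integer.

Answer: 1

Derivation:
Step 1: enter scope (depth=1)
Step 2: exit scope (depth=0)
Step 3: declare d=83 at depth 0
Step 4: declare c=(read d)=83 at depth 0
Step 5: enter scope (depth=1)
Step 6: declare d=73 at depth 1
Visible at query point: c=83 d=73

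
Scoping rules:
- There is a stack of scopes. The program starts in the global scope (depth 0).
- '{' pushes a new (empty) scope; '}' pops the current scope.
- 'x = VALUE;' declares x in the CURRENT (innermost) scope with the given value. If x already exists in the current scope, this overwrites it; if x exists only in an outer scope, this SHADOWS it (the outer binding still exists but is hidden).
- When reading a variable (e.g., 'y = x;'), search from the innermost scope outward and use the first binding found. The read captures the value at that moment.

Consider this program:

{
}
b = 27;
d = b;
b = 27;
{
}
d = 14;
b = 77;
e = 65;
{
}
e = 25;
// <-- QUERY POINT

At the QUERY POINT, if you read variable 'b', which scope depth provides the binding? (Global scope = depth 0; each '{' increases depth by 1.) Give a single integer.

Step 1: enter scope (depth=1)
Step 2: exit scope (depth=0)
Step 3: declare b=27 at depth 0
Step 4: declare d=(read b)=27 at depth 0
Step 5: declare b=27 at depth 0
Step 6: enter scope (depth=1)
Step 7: exit scope (depth=0)
Step 8: declare d=14 at depth 0
Step 9: declare b=77 at depth 0
Step 10: declare e=65 at depth 0
Step 11: enter scope (depth=1)
Step 12: exit scope (depth=0)
Step 13: declare e=25 at depth 0
Visible at query point: b=77 d=14 e=25

Answer: 0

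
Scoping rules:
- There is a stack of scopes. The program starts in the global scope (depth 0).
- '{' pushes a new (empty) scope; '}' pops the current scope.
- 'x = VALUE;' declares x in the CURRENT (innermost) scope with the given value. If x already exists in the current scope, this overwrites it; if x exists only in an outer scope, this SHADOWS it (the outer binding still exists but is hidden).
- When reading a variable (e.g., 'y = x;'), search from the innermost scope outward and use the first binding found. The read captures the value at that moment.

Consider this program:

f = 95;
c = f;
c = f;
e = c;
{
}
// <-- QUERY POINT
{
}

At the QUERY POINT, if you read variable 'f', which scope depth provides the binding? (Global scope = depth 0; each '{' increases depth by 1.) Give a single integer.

Answer: 0

Derivation:
Step 1: declare f=95 at depth 0
Step 2: declare c=(read f)=95 at depth 0
Step 3: declare c=(read f)=95 at depth 0
Step 4: declare e=(read c)=95 at depth 0
Step 5: enter scope (depth=1)
Step 6: exit scope (depth=0)
Visible at query point: c=95 e=95 f=95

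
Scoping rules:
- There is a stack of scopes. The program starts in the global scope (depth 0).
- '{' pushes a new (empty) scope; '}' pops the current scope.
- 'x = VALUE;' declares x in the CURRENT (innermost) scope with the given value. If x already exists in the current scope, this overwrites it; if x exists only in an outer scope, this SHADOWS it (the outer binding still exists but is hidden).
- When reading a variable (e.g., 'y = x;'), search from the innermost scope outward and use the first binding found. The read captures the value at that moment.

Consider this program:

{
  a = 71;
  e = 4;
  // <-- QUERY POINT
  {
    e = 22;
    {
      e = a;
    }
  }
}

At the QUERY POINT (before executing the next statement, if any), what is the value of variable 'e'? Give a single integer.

Step 1: enter scope (depth=1)
Step 2: declare a=71 at depth 1
Step 3: declare e=4 at depth 1
Visible at query point: a=71 e=4

Answer: 4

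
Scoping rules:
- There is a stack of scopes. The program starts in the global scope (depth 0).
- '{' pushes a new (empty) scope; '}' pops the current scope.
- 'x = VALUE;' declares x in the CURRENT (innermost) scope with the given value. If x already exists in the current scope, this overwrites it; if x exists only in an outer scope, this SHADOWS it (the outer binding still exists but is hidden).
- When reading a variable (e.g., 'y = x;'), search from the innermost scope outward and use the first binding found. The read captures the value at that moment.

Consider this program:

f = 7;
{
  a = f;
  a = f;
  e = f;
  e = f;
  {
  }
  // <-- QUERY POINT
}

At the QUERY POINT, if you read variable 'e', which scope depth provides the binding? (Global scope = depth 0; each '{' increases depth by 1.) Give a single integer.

Step 1: declare f=7 at depth 0
Step 2: enter scope (depth=1)
Step 3: declare a=(read f)=7 at depth 1
Step 4: declare a=(read f)=7 at depth 1
Step 5: declare e=(read f)=7 at depth 1
Step 6: declare e=(read f)=7 at depth 1
Step 7: enter scope (depth=2)
Step 8: exit scope (depth=1)
Visible at query point: a=7 e=7 f=7

Answer: 1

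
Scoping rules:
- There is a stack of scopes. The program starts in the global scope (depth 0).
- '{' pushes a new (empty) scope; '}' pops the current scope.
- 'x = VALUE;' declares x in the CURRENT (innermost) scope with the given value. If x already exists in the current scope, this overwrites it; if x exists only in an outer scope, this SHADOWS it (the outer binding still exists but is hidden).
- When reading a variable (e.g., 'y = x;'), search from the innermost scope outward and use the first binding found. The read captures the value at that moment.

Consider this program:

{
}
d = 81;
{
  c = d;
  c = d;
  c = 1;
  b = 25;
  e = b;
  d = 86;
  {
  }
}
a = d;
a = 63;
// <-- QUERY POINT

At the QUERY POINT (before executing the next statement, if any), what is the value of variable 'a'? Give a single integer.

Answer: 63

Derivation:
Step 1: enter scope (depth=1)
Step 2: exit scope (depth=0)
Step 3: declare d=81 at depth 0
Step 4: enter scope (depth=1)
Step 5: declare c=(read d)=81 at depth 1
Step 6: declare c=(read d)=81 at depth 1
Step 7: declare c=1 at depth 1
Step 8: declare b=25 at depth 1
Step 9: declare e=(read b)=25 at depth 1
Step 10: declare d=86 at depth 1
Step 11: enter scope (depth=2)
Step 12: exit scope (depth=1)
Step 13: exit scope (depth=0)
Step 14: declare a=(read d)=81 at depth 0
Step 15: declare a=63 at depth 0
Visible at query point: a=63 d=81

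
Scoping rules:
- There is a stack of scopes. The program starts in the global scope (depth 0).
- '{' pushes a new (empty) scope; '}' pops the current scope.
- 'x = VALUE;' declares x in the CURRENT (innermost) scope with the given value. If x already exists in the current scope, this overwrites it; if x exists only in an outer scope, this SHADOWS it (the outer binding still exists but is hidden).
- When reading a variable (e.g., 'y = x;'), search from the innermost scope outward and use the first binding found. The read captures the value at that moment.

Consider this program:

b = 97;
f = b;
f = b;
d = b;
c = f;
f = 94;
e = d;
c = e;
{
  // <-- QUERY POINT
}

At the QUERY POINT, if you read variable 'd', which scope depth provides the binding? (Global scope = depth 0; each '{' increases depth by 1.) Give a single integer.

Step 1: declare b=97 at depth 0
Step 2: declare f=(read b)=97 at depth 0
Step 3: declare f=(read b)=97 at depth 0
Step 4: declare d=(read b)=97 at depth 0
Step 5: declare c=(read f)=97 at depth 0
Step 6: declare f=94 at depth 0
Step 7: declare e=(read d)=97 at depth 0
Step 8: declare c=(read e)=97 at depth 0
Step 9: enter scope (depth=1)
Visible at query point: b=97 c=97 d=97 e=97 f=94

Answer: 0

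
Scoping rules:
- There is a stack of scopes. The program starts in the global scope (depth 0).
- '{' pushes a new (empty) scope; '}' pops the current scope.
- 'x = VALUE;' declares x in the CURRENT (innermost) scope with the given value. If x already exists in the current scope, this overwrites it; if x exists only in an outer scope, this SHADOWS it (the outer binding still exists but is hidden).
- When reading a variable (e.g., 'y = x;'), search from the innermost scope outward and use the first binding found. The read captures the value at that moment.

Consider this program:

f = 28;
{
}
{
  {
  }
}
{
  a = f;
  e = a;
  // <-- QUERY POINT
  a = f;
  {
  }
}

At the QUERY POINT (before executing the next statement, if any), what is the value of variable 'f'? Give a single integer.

Answer: 28

Derivation:
Step 1: declare f=28 at depth 0
Step 2: enter scope (depth=1)
Step 3: exit scope (depth=0)
Step 4: enter scope (depth=1)
Step 5: enter scope (depth=2)
Step 6: exit scope (depth=1)
Step 7: exit scope (depth=0)
Step 8: enter scope (depth=1)
Step 9: declare a=(read f)=28 at depth 1
Step 10: declare e=(read a)=28 at depth 1
Visible at query point: a=28 e=28 f=28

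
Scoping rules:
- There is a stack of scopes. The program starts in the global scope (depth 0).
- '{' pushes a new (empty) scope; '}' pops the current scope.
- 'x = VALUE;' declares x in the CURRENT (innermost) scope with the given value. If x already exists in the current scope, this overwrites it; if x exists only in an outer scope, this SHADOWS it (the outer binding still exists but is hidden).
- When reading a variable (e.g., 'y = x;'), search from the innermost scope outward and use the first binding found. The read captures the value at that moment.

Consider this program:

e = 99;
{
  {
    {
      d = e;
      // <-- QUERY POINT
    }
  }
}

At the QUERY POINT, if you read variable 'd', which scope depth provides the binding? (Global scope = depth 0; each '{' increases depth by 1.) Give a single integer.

Answer: 3

Derivation:
Step 1: declare e=99 at depth 0
Step 2: enter scope (depth=1)
Step 3: enter scope (depth=2)
Step 4: enter scope (depth=3)
Step 5: declare d=(read e)=99 at depth 3
Visible at query point: d=99 e=99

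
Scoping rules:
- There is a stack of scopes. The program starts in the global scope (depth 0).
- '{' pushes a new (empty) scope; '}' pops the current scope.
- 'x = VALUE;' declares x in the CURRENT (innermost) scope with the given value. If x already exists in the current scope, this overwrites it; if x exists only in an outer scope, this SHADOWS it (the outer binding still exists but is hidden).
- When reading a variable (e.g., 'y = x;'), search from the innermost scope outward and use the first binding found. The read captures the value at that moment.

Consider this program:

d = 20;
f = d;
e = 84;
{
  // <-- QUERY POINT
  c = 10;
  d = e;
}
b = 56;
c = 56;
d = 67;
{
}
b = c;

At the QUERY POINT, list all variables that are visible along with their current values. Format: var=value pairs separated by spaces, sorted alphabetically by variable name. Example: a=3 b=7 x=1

Answer: d=20 e=84 f=20

Derivation:
Step 1: declare d=20 at depth 0
Step 2: declare f=(read d)=20 at depth 0
Step 3: declare e=84 at depth 0
Step 4: enter scope (depth=1)
Visible at query point: d=20 e=84 f=20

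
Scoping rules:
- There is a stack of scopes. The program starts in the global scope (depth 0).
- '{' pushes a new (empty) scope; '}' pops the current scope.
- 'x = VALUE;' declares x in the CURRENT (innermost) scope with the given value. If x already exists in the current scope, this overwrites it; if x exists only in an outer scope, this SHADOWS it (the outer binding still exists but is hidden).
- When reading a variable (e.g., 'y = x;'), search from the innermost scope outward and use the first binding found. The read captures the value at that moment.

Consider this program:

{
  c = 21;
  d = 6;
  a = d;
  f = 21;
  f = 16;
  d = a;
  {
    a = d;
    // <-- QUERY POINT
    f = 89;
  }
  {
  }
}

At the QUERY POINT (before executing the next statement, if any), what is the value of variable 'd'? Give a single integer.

Step 1: enter scope (depth=1)
Step 2: declare c=21 at depth 1
Step 3: declare d=6 at depth 1
Step 4: declare a=(read d)=6 at depth 1
Step 5: declare f=21 at depth 1
Step 6: declare f=16 at depth 1
Step 7: declare d=(read a)=6 at depth 1
Step 8: enter scope (depth=2)
Step 9: declare a=(read d)=6 at depth 2
Visible at query point: a=6 c=21 d=6 f=16

Answer: 6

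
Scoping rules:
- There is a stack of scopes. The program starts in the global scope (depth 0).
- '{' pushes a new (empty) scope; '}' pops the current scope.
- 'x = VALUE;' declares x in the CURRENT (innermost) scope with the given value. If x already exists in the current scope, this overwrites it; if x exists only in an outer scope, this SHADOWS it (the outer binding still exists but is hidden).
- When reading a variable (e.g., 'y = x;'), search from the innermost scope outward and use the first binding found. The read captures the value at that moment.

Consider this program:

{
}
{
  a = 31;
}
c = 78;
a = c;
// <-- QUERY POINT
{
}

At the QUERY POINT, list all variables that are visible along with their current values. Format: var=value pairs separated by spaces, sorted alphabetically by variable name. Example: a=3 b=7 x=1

Answer: a=78 c=78

Derivation:
Step 1: enter scope (depth=1)
Step 2: exit scope (depth=0)
Step 3: enter scope (depth=1)
Step 4: declare a=31 at depth 1
Step 5: exit scope (depth=0)
Step 6: declare c=78 at depth 0
Step 7: declare a=(read c)=78 at depth 0
Visible at query point: a=78 c=78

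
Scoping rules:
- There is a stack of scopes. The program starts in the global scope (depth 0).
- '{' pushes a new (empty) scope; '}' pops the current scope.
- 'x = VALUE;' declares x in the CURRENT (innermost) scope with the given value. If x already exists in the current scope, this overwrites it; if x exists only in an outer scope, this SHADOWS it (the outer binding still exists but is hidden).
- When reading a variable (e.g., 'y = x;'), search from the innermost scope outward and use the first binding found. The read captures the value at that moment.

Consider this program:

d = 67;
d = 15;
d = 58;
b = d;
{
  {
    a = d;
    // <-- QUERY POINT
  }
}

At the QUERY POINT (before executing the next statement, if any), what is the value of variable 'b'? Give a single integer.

Step 1: declare d=67 at depth 0
Step 2: declare d=15 at depth 0
Step 3: declare d=58 at depth 0
Step 4: declare b=(read d)=58 at depth 0
Step 5: enter scope (depth=1)
Step 6: enter scope (depth=2)
Step 7: declare a=(read d)=58 at depth 2
Visible at query point: a=58 b=58 d=58

Answer: 58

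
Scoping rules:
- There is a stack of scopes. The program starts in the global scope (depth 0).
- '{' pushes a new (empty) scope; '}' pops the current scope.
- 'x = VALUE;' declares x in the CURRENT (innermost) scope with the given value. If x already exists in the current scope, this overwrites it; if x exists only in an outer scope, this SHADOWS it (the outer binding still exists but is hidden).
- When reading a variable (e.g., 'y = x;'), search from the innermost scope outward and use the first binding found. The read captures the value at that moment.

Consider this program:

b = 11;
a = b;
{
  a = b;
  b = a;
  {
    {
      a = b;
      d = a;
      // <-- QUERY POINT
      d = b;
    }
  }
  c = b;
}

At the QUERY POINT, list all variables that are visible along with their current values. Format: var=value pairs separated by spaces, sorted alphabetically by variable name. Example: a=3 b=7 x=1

Answer: a=11 b=11 d=11

Derivation:
Step 1: declare b=11 at depth 0
Step 2: declare a=(read b)=11 at depth 0
Step 3: enter scope (depth=1)
Step 4: declare a=(read b)=11 at depth 1
Step 5: declare b=(read a)=11 at depth 1
Step 6: enter scope (depth=2)
Step 7: enter scope (depth=3)
Step 8: declare a=(read b)=11 at depth 3
Step 9: declare d=(read a)=11 at depth 3
Visible at query point: a=11 b=11 d=11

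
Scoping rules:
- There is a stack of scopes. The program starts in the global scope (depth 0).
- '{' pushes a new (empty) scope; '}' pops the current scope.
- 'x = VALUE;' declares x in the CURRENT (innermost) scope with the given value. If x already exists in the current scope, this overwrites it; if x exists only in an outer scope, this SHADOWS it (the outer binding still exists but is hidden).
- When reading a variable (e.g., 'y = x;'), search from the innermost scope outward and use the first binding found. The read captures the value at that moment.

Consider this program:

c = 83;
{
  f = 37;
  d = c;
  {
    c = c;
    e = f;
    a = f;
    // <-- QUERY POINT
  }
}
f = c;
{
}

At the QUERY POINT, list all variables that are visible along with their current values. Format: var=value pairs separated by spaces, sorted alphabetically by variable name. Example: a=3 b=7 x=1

Answer: a=37 c=83 d=83 e=37 f=37

Derivation:
Step 1: declare c=83 at depth 0
Step 2: enter scope (depth=1)
Step 3: declare f=37 at depth 1
Step 4: declare d=(read c)=83 at depth 1
Step 5: enter scope (depth=2)
Step 6: declare c=(read c)=83 at depth 2
Step 7: declare e=(read f)=37 at depth 2
Step 8: declare a=(read f)=37 at depth 2
Visible at query point: a=37 c=83 d=83 e=37 f=37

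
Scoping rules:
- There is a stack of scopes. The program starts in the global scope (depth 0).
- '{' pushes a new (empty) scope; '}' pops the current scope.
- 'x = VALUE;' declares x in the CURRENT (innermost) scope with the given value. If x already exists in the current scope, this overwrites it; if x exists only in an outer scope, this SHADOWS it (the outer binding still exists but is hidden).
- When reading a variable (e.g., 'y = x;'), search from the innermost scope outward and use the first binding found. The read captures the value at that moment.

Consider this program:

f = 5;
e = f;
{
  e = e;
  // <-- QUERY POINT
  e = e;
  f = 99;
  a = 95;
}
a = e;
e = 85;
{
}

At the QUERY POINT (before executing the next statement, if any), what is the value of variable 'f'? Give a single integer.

Step 1: declare f=5 at depth 0
Step 2: declare e=(read f)=5 at depth 0
Step 3: enter scope (depth=1)
Step 4: declare e=(read e)=5 at depth 1
Visible at query point: e=5 f=5

Answer: 5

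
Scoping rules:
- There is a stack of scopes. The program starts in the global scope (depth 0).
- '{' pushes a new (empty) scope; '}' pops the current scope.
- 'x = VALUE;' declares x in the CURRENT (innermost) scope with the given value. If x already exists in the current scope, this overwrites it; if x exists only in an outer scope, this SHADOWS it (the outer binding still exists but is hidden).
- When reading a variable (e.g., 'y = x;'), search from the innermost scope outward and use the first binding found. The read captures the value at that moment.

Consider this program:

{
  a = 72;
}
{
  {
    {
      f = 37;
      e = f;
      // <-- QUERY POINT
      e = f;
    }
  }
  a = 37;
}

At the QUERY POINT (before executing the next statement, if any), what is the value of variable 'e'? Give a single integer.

Answer: 37

Derivation:
Step 1: enter scope (depth=1)
Step 2: declare a=72 at depth 1
Step 3: exit scope (depth=0)
Step 4: enter scope (depth=1)
Step 5: enter scope (depth=2)
Step 6: enter scope (depth=3)
Step 7: declare f=37 at depth 3
Step 8: declare e=(read f)=37 at depth 3
Visible at query point: e=37 f=37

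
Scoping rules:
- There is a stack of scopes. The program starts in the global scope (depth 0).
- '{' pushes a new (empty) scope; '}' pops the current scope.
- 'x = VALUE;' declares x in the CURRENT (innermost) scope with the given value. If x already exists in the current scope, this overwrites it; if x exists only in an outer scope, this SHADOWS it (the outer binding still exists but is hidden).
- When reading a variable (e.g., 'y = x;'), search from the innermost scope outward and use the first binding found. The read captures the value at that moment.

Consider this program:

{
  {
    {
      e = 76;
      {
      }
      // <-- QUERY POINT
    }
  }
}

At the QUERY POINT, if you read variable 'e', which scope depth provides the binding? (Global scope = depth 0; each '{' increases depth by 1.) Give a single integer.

Step 1: enter scope (depth=1)
Step 2: enter scope (depth=2)
Step 3: enter scope (depth=3)
Step 4: declare e=76 at depth 3
Step 5: enter scope (depth=4)
Step 6: exit scope (depth=3)
Visible at query point: e=76

Answer: 3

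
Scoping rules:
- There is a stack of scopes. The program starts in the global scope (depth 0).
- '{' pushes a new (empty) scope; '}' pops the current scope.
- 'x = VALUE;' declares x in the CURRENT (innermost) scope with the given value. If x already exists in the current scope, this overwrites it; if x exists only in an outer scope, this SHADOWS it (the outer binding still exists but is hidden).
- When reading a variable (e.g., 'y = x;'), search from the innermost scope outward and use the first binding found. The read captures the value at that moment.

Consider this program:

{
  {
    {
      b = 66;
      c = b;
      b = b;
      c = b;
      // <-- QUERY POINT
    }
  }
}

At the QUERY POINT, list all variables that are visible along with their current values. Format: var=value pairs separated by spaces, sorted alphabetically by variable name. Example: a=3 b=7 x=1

Answer: b=66 c=66

Derivation:
Step 1: enter scope (depth=1)
Step 2: enter scope (depth=2)
Step 3: enter scope (depth=3)
Step 4: declare b=66 at depth 3
Step 5: declare c=(read b)=66 at depth 3
Step 6: declare b=(read b)=66 at depth 3
Step 7: declare c=(read b)=66 at depth 3
Visible at query point: b=66 c=66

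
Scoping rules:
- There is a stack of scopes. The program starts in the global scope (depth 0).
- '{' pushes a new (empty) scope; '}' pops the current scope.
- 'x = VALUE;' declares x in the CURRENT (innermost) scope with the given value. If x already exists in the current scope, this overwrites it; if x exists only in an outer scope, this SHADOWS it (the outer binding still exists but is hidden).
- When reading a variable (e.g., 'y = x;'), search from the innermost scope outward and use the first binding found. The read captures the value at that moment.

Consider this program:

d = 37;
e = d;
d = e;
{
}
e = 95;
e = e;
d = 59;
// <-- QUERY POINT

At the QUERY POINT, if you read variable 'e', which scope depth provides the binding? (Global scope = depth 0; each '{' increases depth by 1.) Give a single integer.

Step 1: declare d=37 at depth 0
Step 2: declare e=(read d)=37 at depth 0
Step 3: declare d=(read e)=37 at depth 0
Step 4: enter scope (depth=1)
Step 5: exit scope (depth=0)
Step 6: declare e=95 at depth 0
Step 7: declare e=(read e)=95 at depth 0
Step 8: declare d=59 at depth 0
Visible at query point: d=59 e=95

Answer: 0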